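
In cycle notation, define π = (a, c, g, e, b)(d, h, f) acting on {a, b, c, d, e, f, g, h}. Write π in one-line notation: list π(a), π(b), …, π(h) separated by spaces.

c a g h b d e f

Each element maps to the next entry in its cycle (wrapping to the front): a↦c, b↦a, c↦g, d↦h, e↦b, f↦d, g↦e, h↦f.
Listing these in domain order gives c a g h b d e f.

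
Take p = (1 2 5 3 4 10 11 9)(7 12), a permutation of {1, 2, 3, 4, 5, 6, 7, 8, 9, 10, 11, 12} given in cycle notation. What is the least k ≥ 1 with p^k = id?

The disjoint cycles have lengths 8, 2, 1, 1.
Since disjoint cycles commute, ord(p) = lcm(8, 2) = 8.

8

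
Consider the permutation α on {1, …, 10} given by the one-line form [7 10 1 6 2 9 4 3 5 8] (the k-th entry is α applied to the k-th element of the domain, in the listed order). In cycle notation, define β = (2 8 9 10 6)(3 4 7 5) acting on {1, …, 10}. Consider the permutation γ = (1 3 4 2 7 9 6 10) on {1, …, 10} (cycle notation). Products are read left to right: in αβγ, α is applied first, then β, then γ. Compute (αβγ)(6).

Apply the permutations in order: α(6) = 9, then β(9) = 10, then γ(10) = 1. So (αβγ)(6) = 1.

1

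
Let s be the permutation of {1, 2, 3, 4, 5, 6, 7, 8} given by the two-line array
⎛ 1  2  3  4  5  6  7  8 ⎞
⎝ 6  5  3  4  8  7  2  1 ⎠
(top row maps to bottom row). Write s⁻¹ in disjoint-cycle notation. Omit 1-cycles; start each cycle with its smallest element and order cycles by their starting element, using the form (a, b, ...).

First write s in disjoint cycles: (1, 6, 7, 2, 5, 8).
The inverse reverses every cycle; in canonical form, s⁻¹ = (1, 8, 5, 2, 7, 6).

(1, 8, 5, 2, 7, 6)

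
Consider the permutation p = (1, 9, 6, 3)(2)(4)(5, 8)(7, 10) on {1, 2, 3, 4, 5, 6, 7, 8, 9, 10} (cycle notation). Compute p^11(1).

3

1 lies in the 4-cycle (1, 9, 6, 3).
On a 4-cycle, p^4 is the identity, so p^11 = p^3 there (11 ≡ 3 mod 4).
Stepping 3 places around the cycle: 1 → 9 → 6 → 3.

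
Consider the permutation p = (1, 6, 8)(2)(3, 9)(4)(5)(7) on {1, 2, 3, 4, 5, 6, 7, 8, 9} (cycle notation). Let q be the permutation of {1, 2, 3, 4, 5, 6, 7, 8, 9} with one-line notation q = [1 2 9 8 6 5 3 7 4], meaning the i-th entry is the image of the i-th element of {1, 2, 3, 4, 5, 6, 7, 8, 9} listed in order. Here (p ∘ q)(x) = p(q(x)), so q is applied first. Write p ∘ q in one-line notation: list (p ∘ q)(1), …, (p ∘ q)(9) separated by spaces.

6 2 3 1 8 5 9 7 4

Chase each element through q then p: 1 → 1 → 6; 2 → 2 → 2; 3 → 9 → 3; 4 → 8 → 1; 5 → 6 → 8; 6 → 5 → 5; 7 → 3 → 9; 8 → 7 → 7; 9 → 4 → 4.
Collecting the images, p ∘ q = [6 2 3 1 8 5 9 7 4].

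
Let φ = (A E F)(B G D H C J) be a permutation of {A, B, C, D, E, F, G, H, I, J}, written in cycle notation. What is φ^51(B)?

H

B lies in the 6-cycle (B G D H C J).
Powers repeat with period 6 on this cycle, and 51 mod 6 = 3, so φ^51(B) = φ^3(B).
Stepping 3 places around the cycle: B → G → D → H.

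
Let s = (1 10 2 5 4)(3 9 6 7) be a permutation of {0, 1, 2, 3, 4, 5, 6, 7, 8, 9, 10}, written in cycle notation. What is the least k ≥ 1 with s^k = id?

20

The disjoint cycles have lengths 5, 4, 1, 1.
Since disjoint cycles commute, ord(s) = lcm(5, 4) = 20.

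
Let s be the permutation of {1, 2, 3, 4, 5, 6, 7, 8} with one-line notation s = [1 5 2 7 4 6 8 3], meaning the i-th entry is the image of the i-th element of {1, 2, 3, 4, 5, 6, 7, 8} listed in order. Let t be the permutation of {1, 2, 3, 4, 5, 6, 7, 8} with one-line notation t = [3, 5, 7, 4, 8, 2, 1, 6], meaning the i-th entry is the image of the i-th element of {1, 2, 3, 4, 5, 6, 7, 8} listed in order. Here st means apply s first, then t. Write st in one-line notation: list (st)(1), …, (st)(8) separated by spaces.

3 8 5 1 4 2 6 7

(st)(x) = t(s(x)). Computing each image: t(s(1)) = t(1) = 3, t(s(2)) = t(5) = 8, t(s(3)) = t(2) = 5, t(s(4)) = t(7) = 1, t(s(5)) = t(4) = 4, t(s(6)) = t(6) = 2, t(s(7)) = t(8) = 6, t(s(8)) = t(3) = 7.
Hence st = [3 8 5 1 4 2 6 7].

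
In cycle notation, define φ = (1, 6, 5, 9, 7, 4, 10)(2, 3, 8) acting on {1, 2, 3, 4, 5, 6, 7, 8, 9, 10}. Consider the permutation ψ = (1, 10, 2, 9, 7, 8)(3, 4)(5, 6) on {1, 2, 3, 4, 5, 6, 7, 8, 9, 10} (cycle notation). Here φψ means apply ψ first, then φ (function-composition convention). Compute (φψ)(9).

(φψ)(9) = φ(ψ(9)). ψ(9) = 7, then φ(7) = 4. So (φψ)(9) = 4.

4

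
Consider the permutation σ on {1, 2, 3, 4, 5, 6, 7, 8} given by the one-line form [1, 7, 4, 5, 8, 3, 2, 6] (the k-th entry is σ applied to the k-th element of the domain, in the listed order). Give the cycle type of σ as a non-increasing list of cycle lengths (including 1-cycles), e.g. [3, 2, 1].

[5, 2, 1]

The disjoint cycles are (1)(2 7)(3 4 5 8 6), with lengths 5, 2, 1 in non-increasing order.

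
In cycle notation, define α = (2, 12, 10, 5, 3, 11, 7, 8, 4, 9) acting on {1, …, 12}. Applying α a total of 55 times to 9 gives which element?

9 lies in the 10-cycle (2, 12, 10, 5, 3, 11, 7, 8, 4, 9).
On a 10-cycle, α^10 is the identity, so α^55 = α^5 there (55 ≡ 5 mod 10).
Advancing 5 steps from 9: 9 → 2 → 12 → 10 → 5 → 3.

3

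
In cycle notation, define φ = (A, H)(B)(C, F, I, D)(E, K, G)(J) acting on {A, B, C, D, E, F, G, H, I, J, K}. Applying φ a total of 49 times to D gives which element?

D lies in the 4-cycle (C, F, I, D).
On a 4-cycle, φ^4 is the identity, so φ^49 = φ^1 there (49 ≡ 1 mod 4).
Stepping 1 place around the cycle: D → C.

C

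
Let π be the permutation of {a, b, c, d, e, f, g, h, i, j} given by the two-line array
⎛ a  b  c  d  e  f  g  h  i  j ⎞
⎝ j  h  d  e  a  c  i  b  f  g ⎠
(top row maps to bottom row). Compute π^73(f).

Tracing f → c → … returns to f after 8 steps, so f lies in an 8-cycle (a, j, g, i, f, c, d, e).
Powers repeat with period 8 on this cycle, and 73 mod 8 = 1, so π^73(f) = π^1(f).
Stepping 1 place around the cycle: f → c.

c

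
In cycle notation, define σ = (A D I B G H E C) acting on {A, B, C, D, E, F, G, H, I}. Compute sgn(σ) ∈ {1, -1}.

The cycle lengths are 8, 1.
A cycle is odd iff its length is even; σ has 1 even-length cycle, so sgn(σ) = (−1)^1 and σ is odd.

-1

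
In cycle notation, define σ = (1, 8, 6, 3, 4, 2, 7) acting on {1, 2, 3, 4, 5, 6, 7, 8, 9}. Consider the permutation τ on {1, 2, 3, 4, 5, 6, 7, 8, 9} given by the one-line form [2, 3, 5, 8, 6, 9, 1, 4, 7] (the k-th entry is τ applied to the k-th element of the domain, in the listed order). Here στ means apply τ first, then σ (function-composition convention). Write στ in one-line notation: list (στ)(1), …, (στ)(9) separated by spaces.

7 4 5 6 3 9 8 2 1

Chase each element through τ then σ: 1 → 2 → 7; 2 → 3 → 4; 3 → 5 → 5; 4 → 8 → 6; 5 → 6 → 3; 6 → 9 → 9; 7 → 1 → 8; 8 → 4 → 2; 9 → 7 → 1.
Collecting the images, στ = [7 4 5 6 3 9 8 2 1].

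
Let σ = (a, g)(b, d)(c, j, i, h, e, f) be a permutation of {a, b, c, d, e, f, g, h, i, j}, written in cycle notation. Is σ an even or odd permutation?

The cycle lengths are 6, 2, 2.
A cycle is odd iff its length is even; σ has 3 even-length cycles, so sgn(σ) = (−1)^3 and σ is odd.

odd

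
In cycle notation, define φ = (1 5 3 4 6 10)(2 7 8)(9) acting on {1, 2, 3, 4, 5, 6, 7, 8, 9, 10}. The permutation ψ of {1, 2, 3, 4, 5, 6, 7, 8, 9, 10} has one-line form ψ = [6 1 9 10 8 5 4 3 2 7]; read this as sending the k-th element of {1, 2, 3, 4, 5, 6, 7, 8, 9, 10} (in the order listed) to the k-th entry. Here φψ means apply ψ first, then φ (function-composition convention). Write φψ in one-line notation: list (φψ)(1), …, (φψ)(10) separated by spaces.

10 5 9 1 2 3 6 4 7 8

Chase each element through ψ then φ: 1 → 6 → 10; 2 → 1 → 5; 3 → 9 → 9; 4 → 10 → 1; 5 → 8 → 2; 6 → 5 → 3; 7 → 4 → 6; 8 → 3 → 4; 9 → 2 → 7; 10 → 7 → 8.
So φψ in one-line form is 10 5 9 1 2 3 6 4 7 8.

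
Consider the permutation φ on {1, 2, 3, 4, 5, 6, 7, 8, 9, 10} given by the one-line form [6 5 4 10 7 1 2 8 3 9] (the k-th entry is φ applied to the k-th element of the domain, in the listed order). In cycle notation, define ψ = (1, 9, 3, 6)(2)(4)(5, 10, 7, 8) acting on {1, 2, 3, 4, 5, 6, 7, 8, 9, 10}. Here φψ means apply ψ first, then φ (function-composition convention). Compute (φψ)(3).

1

First apply ψ: ψ(3) = 6, then φ(6) = 1. Thus (φψ)(3) = 1.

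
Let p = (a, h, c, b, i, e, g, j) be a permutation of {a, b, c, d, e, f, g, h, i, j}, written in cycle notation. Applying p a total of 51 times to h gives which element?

h lies in the 8-cycle (a, h, c, b, i, e, g, j).
On an 8-cycle, p^8 is the identity, so p^51 = p^3 there (51 ≡ 3 mod 8).
Stepping 3 places around the cycle: h → c → b → i.

i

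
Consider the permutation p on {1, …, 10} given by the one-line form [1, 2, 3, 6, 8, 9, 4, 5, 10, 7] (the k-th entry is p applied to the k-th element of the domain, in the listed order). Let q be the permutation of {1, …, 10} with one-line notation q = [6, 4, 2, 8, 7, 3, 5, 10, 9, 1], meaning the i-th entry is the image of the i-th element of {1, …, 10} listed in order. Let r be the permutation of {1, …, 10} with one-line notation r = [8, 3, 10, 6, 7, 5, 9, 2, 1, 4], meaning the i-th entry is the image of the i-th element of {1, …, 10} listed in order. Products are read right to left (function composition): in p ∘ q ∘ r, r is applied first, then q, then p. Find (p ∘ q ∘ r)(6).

Apply the permutations in order: r(6) = 5, then q(5) = 7, then p(7) = 4. So (p ∘ q ∘ r)(6) = 4.

4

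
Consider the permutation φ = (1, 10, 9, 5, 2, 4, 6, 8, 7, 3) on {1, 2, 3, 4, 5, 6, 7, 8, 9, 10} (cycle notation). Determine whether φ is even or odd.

The cycle lengths are 10.
A cycle is odd iff its length is even; φ has 1 even-length cycle, so sgn(φ) = (−1)^1 and φ is odd.

odd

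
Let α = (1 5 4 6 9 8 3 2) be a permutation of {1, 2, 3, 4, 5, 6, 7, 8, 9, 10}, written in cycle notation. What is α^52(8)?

5

8 lies in the 8-cycle (1 5 4 6 9 8 3 2).
Since the cycle has length 8, α^52 acts on it the same as α^4 (52 mod 8 = 4).
Stepping 4 places around the cycle: 8 → 3 → 2 → 1 → 5.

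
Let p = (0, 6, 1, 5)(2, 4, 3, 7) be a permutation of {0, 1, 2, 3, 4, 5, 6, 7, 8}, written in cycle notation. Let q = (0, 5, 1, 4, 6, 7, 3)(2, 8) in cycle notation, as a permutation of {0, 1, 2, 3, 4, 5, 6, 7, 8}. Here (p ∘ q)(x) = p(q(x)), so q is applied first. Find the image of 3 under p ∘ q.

6

q(3) = 0, then p(0) = 6; composing gives (p ∘ q)(3) = 6.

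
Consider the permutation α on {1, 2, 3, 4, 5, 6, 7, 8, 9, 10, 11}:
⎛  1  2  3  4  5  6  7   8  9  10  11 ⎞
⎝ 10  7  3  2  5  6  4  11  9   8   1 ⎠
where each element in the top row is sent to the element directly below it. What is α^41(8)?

11

Tracing 8 → 11 → … returns to 8 after 4 steps, so 8 lies in a 4-cycle (1, 10, 8, 11).
Powers repeat with period 4 on this cycle, and 41 mod 4 = 1, so α^41(8) = α^1(8).
Advancing 1 step from 8: 8 → 11.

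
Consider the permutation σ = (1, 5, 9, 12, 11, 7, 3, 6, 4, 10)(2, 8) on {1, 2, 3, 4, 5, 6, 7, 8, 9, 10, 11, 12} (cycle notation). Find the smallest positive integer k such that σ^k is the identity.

10

The cycle type of σ is (10, 2).
Since disjoint cycles commute, ord(σ) = lcm(10, 2) = 10.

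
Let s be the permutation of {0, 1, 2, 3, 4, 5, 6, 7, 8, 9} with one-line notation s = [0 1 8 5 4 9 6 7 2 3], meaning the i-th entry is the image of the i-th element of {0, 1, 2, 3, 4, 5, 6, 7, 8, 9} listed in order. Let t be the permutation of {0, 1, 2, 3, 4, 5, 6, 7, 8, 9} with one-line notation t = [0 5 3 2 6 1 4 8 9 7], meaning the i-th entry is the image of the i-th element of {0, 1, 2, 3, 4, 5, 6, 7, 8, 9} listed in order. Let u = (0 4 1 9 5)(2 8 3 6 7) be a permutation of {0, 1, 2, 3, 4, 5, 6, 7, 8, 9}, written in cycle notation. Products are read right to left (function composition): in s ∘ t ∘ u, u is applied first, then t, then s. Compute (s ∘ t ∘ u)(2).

3

Apply the permutations in order: u(2) = 8, then t(8) = 9, then s(9) = 3. So (s ∘ t ∘ u)(2) = 3.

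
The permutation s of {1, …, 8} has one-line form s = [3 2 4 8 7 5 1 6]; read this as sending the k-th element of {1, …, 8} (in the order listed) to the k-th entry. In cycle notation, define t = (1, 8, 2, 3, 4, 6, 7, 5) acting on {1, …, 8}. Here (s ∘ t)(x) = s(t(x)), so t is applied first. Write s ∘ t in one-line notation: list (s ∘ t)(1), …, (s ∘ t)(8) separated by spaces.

6 4 8 5 3 1 7 2

For each element, apply t then s: 1 → 8 → 6; 2 → 3 → 4; 3 → 4 → 8; 4 → 6 → 5; 5 → 1 → 3; 6 → 7 → 1; 7 → 5 → 7; 8 → 2 → 2.
Collecting the images, s ∘ t = [6 4 8 5 3 1 7 2].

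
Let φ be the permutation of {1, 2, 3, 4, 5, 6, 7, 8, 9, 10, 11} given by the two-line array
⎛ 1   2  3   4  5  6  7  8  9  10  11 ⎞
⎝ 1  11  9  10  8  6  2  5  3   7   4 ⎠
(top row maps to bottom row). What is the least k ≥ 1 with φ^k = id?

The disjoint-cycle form of φ has cycle lengths 5, 2, 2, 1, 1.
Since disjoint cycles commute, ord(φ) = lcm(5, 2, 2) = 10.

10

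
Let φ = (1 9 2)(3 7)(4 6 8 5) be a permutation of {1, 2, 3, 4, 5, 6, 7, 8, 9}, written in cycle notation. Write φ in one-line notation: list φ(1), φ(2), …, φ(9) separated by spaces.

9 1 7 6 4 8 3 5 2

Reading each image from the cycles: 1↦9, 2↦1, 3↦7, 4↦6, 5↦4, 6↦8, 7↦3, 8↦5, 9↦2.
So the one-line form is 9 1 7 6 4 8 3 5 2.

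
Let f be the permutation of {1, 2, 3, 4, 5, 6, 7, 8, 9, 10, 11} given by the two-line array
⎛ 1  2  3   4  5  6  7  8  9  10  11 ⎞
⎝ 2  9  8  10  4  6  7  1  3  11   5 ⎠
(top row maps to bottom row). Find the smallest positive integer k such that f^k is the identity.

Writing f as disjoint cycles, the cycle lengths are 5, 4, 1, 1.
The order is lcm(5, 4) = 20.

20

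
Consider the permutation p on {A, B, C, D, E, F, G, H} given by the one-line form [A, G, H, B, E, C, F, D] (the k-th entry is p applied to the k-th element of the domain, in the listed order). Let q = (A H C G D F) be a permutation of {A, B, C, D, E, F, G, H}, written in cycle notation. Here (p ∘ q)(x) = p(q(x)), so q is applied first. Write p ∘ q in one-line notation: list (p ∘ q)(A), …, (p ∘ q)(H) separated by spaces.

For each element, apply q then p: A → H → D; B → B → G; C → G → F; D → F → C; E → E → E; F → A → A; G → D → B; H → C → H.
Collecting the images, p ∘ q = [D G F C E A B H].

D G F C E A B H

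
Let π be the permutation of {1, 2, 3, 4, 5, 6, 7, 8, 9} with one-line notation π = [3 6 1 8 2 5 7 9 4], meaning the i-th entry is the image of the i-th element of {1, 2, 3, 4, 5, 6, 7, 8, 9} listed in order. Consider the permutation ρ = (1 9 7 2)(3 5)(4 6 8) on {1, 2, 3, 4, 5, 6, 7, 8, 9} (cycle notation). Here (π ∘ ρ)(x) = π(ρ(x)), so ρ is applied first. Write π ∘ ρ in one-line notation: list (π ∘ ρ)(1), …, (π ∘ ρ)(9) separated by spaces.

(π ∘ ρ)(x) = π(ρ(x)). Computing each image: π(ρ(1)) = π(9) = 4, π(ρ(2)) = π(1) = 3, π(ρ(3)) = π(5) = 2, π(ρ(4)) = π(6) = 5, π(ρ(5)) = π(3) = 1, π(ρ(6)) = π(8) = 9, π(ρ(7)) = π(2) = 6, π(ρ(8)) = π(4) = 8, π(ρ(9)) = π(7) = 7.
Hence π ∘ ρ = [4 3 2 5 1 9 6 8 7].

4 3 2 5 1 9 6 8 7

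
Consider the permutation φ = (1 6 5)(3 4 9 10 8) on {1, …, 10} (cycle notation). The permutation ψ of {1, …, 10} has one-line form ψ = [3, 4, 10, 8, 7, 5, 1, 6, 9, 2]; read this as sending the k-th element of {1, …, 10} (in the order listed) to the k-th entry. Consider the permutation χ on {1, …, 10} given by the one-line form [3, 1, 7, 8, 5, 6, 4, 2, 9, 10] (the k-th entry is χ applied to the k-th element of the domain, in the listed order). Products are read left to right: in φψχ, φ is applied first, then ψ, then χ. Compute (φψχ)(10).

(φψχ)(10) = χ(ψ(φ(10))). φ(10) = 8, then ψ(8) = 6, then χ(6) = 6, so the result is 6.

6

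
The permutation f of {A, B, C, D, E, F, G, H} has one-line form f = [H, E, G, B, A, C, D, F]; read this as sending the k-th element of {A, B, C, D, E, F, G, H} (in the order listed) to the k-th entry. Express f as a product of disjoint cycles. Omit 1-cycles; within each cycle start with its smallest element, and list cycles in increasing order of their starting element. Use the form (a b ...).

(A H F C G D B E)

From A: A → H → F → C → G → D → B → E → A, closing the cycle (A H F C G D B E).
Continuing from each remaining unvisited element yields (A H F C G D B E).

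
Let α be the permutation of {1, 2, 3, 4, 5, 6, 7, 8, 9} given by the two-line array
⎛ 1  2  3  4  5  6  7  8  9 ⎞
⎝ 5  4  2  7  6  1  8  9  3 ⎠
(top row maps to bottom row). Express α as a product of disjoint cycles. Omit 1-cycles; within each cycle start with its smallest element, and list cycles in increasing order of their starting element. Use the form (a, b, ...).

Iterating α from 1 gives 1 → 5 → 6 → 1; that is the 3-cycle (1, 5, 6).
Repeating from the next unused element and collecting all non-trivial cycles gives (1, 5, 6)(2, 4, 7, 8, 9, 3).

(1, 5, 6)(2, 4, 7, 8, 9, 3)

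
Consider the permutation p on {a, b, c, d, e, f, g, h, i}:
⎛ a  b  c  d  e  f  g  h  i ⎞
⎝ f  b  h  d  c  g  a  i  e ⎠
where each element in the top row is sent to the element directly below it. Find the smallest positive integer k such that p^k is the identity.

12

Decomposing into disjoint cycles gives cycle lengths 4, 3, 1, 1.
Since disjoint cycles commute, ord(p) = lcm(4, 3) = 12.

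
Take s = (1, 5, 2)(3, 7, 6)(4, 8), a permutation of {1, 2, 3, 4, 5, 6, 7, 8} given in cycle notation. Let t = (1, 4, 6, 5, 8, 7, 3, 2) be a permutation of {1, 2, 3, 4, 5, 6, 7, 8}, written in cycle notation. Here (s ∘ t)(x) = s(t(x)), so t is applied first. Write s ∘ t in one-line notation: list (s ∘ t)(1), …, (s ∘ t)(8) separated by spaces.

Chase each element through t then s: 1 → 4 → 8; 2 → 1 → 5; 3 → 2 → 1; 4 → 6 → 3; 5 → 8 → 4; 6 → 5 → 2; 7 → 3 → 7; 8 → 7 → 6.
So s ∘ t in one-line form is 8 5 1 3 4 2 7 6.

8 5 1 3 4 2 7 6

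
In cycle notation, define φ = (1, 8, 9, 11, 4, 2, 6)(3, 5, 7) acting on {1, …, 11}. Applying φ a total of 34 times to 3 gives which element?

5

3 lies in the 3-cycle (3, 5, 7).
Since the cycle has length 3, φ^34 acts on it the same as φ^1 (34 mod 3 = 1).
Advancing 1 step from 3: 3 → 5.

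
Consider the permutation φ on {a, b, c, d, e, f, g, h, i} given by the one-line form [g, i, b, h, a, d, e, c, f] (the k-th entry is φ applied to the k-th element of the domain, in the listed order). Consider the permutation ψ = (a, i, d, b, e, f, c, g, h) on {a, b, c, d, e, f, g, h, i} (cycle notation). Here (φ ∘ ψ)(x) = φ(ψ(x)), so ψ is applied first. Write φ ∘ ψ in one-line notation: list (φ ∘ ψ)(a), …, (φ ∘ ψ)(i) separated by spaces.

f a e i d b c g h

(φ ∘ ψ)(x) = φ(ψ(x)). Computing each image: φ(ψ(a)) = φ(i) = f, φ(ψ(b)) = φ(e) = a, φ(ψ(c)) = φ(g) = e, φ(ψ(d)) = φ(b) = i, φ(ψ(e)) = φ(f) = d, φ(ψ(f)) = φ(c) = b, φ(ψ(g)) = φ(h) = c, φ(ψ(h)) = φ(a) = g, φ(ψ(i)) = φ(d) = h.
Hence φ ∘ ψ = [f a e i d b c g h].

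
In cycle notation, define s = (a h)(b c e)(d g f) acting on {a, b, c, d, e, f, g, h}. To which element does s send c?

e

Within (b c e), c ↦ e.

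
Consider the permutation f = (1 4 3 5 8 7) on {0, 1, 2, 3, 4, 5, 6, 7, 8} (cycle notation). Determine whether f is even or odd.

The cycle lengths are 6, 1, 1, 1.
A cycle of length ℓ contributes ℓ−1 transpositions, so f is a product of 5 transpositions — odd.

odd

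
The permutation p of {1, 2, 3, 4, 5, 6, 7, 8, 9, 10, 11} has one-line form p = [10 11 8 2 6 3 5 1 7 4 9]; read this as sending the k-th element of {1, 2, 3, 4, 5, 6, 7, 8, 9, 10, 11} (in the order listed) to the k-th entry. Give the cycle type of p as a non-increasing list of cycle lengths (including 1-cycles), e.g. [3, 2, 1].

[11]

The disjoint cycles are (1, 10, 4, 2, 11, 9, 7, 5, 6, 3, 8), with lengths 11 in non-increasing order.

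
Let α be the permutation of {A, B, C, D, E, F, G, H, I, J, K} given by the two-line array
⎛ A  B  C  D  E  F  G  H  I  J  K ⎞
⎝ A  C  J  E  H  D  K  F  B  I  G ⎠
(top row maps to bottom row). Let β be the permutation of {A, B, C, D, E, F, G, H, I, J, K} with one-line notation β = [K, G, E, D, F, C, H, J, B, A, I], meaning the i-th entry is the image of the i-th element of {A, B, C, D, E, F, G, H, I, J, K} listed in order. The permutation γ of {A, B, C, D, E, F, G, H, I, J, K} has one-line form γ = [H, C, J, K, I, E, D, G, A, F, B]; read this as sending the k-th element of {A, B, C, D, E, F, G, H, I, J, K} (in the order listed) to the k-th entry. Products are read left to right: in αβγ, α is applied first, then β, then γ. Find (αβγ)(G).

A

Chase G: α(G) = K; β(K) = I; γ(I) = A. Hence (αβγ)(G) = A.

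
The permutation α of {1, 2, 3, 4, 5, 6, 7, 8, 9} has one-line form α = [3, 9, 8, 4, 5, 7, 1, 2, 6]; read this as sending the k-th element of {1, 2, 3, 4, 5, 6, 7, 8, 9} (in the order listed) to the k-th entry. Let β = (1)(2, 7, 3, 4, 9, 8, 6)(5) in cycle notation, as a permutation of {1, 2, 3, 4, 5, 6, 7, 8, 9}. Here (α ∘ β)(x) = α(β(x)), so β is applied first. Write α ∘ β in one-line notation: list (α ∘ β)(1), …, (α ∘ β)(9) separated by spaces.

For each element, apply β then α: 1 → 1 → 3; 2 → 7 → 1; 3 → 4 → 4; 4 → 9 → 6; 5 → 5 → 5; 6 → 2 → 9; 7 → 3 → 8; 8 → 6 → 7; 9 → 8 → 2.
Collecting the images, α ∘ β = [3 1 4 6 5 9 8 7 2].

3 1 4 6 5 9 8 7 2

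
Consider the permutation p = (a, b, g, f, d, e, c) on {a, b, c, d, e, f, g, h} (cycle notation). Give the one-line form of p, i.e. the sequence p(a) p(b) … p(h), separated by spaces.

Reading each image from the cycles: a→b, b→g, c→a, d→e, e→c, f→d, g→f, h→h.
So the one-line form is b g a e c d f h.

b g a e c d f h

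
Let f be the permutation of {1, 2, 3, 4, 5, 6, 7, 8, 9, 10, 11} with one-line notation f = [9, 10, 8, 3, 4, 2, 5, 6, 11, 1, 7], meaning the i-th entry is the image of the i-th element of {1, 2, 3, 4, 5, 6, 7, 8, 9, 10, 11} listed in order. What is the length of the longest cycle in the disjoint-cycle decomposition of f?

11

Decomposing into disjoint cycles gives (1 9 11 7 5 4 3 8 6 2 10); the longest has length 11.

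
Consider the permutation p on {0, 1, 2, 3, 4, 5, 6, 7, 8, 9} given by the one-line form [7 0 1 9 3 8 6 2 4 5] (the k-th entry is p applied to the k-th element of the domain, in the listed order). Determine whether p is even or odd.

In disjoint-cycle form the cycle lengths are 5, 4, 1.
A cycle is odd iff its length is even; p has 1 even-length cycle, so sgn(p) = (−1)^1 and p is odd.

odd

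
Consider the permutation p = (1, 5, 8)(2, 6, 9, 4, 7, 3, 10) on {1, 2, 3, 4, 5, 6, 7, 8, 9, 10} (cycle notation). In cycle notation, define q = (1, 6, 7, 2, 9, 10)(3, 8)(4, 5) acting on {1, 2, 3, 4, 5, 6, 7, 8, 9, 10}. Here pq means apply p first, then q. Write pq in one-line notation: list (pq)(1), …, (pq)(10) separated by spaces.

Chase each element through p then q: 1 → 5 → 4; 2 → 6 → 7; 3 → 10 → 1; 4 → 7 → 2; 5 → 8 → 3; 6 → 9 → 10; 7 → 3 → 8; 8 → 1 → 6; 9 → 4 → 5; 10 → 2 → 9.
So pq in one-line form is 4 7 1 2 3 10 8 6 5 9.

4 7 1 2 3 10 8 6 5 9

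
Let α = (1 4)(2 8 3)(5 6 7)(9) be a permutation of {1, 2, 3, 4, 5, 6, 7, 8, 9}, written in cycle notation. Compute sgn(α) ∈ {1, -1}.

-1

The cycle lengths are 3, 3, 2, 1.
A cycle of length ℓ contributes ℓ−1 transpositions, so α is a product of 2 + 2 + 1 = 5 transpositions — odd.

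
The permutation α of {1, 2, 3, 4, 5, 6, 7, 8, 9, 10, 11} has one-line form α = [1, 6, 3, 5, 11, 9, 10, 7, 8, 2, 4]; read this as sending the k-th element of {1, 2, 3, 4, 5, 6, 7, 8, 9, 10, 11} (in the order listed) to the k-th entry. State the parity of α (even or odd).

In disjoint-cycle form the cycle lengths are 6, 3, 1, 1.
A cycle of length ℓ contributes ℓ−1 transpositions, so α is a product of 5 + 2 = 7 transpositions — odd.

odd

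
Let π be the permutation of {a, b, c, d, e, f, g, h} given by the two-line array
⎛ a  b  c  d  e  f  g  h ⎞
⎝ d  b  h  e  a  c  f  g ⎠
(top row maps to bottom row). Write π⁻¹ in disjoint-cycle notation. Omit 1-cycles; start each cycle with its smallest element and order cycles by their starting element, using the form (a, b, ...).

(a, e, d)(c, f, g, h)

The cycle decomposition of π is (a, d, e)(c, h, g, f).
Reversing each cycle (and rotating so the smallest element leads) gives π⁻¹ = (a, e, d)(c, f, g, h).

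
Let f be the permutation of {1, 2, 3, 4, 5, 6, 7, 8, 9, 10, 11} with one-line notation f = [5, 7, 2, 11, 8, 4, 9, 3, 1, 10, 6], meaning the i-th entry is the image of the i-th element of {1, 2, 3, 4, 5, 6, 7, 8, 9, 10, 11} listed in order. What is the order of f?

21

Writing f as disjoint cycles, the cycle lengths are 7, 3, 1.
The order is lcm(7, 3) = 21.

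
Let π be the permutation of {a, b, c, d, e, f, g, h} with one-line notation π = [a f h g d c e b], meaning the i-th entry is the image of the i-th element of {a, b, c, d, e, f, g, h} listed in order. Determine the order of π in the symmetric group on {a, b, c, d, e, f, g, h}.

Writing π as disjoint cycles, the cycle lengths are 4, 3, 1.
The order of π is the least common multiple of its cycle lengths: lcm(4, 3) = 12.

12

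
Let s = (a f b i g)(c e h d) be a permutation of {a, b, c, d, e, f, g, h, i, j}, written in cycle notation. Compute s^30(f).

f lies in the 5-cycle (a f b i g).
On a 5-cycle, s^5 is the identity, so s^30 = s^0 there (30 ≡ 0 mod 5).
So s^30(f) = f.

f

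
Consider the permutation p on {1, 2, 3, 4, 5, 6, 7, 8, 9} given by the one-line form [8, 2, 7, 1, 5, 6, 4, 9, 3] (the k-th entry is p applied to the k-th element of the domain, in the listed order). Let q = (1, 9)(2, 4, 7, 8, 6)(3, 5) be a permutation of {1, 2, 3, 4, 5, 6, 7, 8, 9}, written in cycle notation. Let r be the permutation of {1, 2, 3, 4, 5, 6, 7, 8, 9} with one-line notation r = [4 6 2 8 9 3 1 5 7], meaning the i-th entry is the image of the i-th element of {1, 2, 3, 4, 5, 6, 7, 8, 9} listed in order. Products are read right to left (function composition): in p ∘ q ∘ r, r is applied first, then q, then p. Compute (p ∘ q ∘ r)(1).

4

Chase 1: r(1) = 4; q(4) = 7; p(7) = 4. Hence (p ∘ q ∘ r)(1) = 4.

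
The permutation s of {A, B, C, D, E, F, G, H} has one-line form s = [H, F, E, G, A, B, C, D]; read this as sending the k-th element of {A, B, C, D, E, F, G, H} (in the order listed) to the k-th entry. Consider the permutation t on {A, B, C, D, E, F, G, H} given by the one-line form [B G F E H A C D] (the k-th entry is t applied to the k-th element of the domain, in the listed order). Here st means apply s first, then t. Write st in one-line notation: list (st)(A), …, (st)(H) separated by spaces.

Chase each element through s then t: A → H → D; B → F → A; C → E → H; D → G → C; E → A → B; F → B → G; G → C → F; H → D → E.
Collecting the images, st = [D A H C B G F E].

D A H C B G F E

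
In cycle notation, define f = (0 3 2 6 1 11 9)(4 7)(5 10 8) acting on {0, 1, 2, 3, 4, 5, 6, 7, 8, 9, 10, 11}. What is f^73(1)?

1 lies in the 7-cycle (0 3 2 6 1 11 9).
On a 7-cycle, f^7 is the identity, so f^73 = f^3 there (73 ≡ 3 mod 7).
Advancing 3 steps from 1: 1 → 11 → 9 → 0.

0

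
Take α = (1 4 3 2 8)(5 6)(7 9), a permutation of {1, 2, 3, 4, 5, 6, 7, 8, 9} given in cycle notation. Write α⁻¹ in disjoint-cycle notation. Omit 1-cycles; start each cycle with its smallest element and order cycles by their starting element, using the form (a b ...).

The inverse reverses each cycle.
After reversing and putting each cycle's least element first, α⁻¹ = (1 8 2 3 4)(5 6)(7 9).

(1 8 2 3 4)(5 6)(7 9)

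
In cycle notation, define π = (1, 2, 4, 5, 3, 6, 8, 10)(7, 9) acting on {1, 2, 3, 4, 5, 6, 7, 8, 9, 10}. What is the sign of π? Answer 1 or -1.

1

The cycle lengths are 8, 2.
A cycle of length ℓ contributes ℓ−1 transpositions, so π is a product of 7 + 1 = 8 transpositions — even.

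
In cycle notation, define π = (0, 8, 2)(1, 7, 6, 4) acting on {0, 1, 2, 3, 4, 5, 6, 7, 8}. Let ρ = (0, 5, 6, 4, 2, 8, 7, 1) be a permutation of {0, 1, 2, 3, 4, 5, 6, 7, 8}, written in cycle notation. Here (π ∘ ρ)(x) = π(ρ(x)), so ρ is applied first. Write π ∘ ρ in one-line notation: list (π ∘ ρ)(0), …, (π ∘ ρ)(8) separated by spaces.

5 8 2 3 0 4 1 7 6

Chase each element through ρ then π: 0 → 5 → 5; 1 → 0 → 8; 2 → 8 → 2; 3 → 3 → 3; 4 → 2 → 0; 5 → 6 → 4; 6 → 4 → 1; 7 → 1 → 7; 8 → 7 → 6.
So π ∘ ρ in one-line form is 5 8 2 3 0 4 1 7 6.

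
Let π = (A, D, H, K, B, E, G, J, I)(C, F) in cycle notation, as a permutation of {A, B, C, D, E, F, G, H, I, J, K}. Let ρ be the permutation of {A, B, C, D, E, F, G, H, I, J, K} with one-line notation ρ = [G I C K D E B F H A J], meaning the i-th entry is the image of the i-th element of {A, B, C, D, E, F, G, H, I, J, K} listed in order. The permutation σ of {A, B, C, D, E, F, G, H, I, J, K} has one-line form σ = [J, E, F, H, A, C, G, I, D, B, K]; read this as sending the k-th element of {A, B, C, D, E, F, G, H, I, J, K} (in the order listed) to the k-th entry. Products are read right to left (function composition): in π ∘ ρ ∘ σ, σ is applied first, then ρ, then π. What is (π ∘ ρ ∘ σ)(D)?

C

(π ∘ ρ ∘ σ)(D) = π(ρ(σ(D))). σ(D) = H, then ρ(H) = F, then π(F) = C, so the result is C.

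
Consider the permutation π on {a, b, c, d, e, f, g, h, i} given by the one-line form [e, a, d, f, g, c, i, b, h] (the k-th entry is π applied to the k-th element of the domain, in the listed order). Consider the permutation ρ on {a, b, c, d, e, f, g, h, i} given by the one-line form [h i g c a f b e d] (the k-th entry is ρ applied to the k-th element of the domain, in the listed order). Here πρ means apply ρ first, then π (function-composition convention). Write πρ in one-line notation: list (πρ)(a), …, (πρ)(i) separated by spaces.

Chase each element through ρ then π: a → h → b; b → i → h; c → g → i; d → c → d; e → a → e; f → f → c; g → b → a; h → e → g; i → d → f.
So πρ in one-line form is b h i d e c a g f.

b h i d e c a g f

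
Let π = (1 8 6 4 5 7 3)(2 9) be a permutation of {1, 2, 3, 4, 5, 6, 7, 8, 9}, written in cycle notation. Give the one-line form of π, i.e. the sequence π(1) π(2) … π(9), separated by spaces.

8 9 1 5 7 4 3 6 2

Image by image: 1→8, 2→9, 3→1, 4→5, 5→7, 6→4, 7→3, 8→6, 9→2.
Listing these in domain order gives 8 9 1 5 7 4 3 6 2.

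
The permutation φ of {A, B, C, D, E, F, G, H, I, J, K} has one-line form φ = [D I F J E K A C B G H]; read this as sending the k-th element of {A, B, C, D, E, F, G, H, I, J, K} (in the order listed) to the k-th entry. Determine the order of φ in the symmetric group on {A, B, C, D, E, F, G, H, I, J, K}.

Decomposing into disjoint cycles gives cycle lengths 4, 4, 2, 1.
The order is lcm(4, 4, 2) = 4.

4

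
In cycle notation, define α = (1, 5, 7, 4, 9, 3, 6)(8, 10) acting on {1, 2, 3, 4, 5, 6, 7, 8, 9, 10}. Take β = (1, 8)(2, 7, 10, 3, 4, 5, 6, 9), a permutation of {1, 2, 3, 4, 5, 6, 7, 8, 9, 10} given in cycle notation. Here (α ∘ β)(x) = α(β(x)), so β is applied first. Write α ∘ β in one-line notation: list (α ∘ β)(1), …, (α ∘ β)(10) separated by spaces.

10 4 9 7 1 3 8 5 2 6

Chase each element through β then α: 1 → 8 → 10; 2 → 7 → 4; 3 → 4 → 9; 4 → 5 → 7; 5 → 6 → 1; 6 → 9 → 3; 7 → 10 → 8; 8 → 1 → 5; 9 → 2 → 2; 10 → 3 → 6.
Collecting the images, α ∘ β = [10 4 9 7 1 3 8 5 2 6].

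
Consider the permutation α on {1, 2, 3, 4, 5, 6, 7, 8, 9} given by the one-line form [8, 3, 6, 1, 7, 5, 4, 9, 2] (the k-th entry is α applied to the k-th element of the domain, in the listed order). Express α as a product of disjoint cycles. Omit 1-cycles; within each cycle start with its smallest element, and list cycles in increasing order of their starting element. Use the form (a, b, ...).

From 1: 1 → 8 → 9 → 2 → 3 → 6 → 5 → 7 → 4 → 1, closing the cycle (1, 8, 9, 2, 3, 6, 5, 7, 4).
Continuing from each remaining unvisited element yields (1, 8, 9, 2, 3, 6, 5, 7, 4).

(1, 8, 9, 2, 3, 6, 5, 7, 4)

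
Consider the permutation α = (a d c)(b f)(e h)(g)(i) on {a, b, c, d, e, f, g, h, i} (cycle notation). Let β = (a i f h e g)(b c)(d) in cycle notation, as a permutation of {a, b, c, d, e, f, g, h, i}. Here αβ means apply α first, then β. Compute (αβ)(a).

First apply α: α(a) = d, then β(d) = d. Thus (αβ)(a) = d.

d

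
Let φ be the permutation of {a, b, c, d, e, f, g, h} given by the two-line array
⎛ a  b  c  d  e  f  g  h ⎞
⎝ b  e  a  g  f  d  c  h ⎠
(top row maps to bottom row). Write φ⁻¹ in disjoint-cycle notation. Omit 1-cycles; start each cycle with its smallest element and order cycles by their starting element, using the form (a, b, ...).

First write φ in disjoint cycles: (a, b, e, f, d, g, c).
Reversing each cycle (and rotating so the smallest element leads) gives φ⁻¹ = (a, c, g, d, f, e, b).

(a, c, g, d, f, e, b)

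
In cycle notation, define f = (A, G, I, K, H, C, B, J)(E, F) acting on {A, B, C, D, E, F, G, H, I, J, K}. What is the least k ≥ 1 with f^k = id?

The disjoint cycles have lengths 8, 2, 1.
Since disjoint cycles commute, ord(f) = lcm(8, 2) = 8.

8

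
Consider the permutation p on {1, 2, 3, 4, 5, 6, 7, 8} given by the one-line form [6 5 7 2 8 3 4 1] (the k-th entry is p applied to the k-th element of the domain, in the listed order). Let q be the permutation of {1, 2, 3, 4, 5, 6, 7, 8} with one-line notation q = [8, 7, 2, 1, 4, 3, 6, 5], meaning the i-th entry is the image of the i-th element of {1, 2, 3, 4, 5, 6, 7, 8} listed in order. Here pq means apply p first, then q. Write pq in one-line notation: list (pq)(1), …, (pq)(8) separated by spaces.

3 4 6 7 5 2 1 8

Chase each element through p then q: 1 → 6 → 3; 2 → 5 → 4; 3 → 7 → 6; 4 → 2 → 7; 5 → 8 → 5; 6 → 3 → 2; 7 → 4 → 1; 8 → 1 → 8.
Collecting the images, pq = [3 4 6 7 5 2 1 8].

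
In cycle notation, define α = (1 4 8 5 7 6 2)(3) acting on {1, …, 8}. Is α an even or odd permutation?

The cycle lengths are 7, 1.
A cycle is odd iff its length is even; α has 0 even-length cycles, so sgn(α) = (−1)^0 and α is even.

even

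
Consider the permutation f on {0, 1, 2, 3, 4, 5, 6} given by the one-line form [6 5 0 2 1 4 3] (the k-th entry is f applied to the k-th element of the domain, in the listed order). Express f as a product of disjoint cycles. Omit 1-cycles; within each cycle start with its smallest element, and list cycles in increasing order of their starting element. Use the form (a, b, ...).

(0, 6, 3, 2)(1, 5, 4)

Iterating f from 0 gives 0 → 6 → 3 → 2 → 0; that is the 4-cycle (0, 6, 3, 2).
Repeating from the next unused element and collecting all non-trivial cycles gives (0, 6, 3, 2)(1, 5, 4).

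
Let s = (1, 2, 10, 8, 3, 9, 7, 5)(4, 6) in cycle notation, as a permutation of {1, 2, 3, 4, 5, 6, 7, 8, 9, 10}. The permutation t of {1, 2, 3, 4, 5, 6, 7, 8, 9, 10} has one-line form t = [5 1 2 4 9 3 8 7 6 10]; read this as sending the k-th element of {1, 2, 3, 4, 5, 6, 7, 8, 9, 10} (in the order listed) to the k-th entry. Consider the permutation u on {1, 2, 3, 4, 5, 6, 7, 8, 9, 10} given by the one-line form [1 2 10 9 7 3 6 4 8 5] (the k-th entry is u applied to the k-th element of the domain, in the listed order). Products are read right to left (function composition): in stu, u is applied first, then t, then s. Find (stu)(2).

2

Apply the permutations in order: u(2) = 2, then t(2) = 1, then s(1) = 2. So (stu)(2) = 2.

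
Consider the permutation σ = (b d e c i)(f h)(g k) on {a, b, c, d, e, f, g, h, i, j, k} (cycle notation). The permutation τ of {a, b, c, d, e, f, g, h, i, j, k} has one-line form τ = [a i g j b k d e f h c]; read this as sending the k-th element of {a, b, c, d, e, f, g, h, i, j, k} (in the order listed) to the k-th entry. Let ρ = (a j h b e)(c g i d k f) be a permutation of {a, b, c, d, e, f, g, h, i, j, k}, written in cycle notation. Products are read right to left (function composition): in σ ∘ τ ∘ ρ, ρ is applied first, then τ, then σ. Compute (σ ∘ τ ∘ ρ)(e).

a

Chase e: ρ(e) = a; τ(a) = a; σ(a) = a. Hence (σ ∘ τ ∘ ρ)(e) = a.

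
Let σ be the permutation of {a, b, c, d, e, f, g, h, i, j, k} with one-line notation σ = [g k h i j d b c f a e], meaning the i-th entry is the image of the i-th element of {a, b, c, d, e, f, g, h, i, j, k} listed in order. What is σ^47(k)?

b

Tracing k → e → … returns to k after 6 steps, so k lies in a 6-cycle (a, g, b, k, e, j).
Powers repeat with period 6 on this cycle, and 47 mod 6 = 5, so σ^47(k) = σ^5(k).
Stepping 5 places around the cycle: k → e → j → a → g → b.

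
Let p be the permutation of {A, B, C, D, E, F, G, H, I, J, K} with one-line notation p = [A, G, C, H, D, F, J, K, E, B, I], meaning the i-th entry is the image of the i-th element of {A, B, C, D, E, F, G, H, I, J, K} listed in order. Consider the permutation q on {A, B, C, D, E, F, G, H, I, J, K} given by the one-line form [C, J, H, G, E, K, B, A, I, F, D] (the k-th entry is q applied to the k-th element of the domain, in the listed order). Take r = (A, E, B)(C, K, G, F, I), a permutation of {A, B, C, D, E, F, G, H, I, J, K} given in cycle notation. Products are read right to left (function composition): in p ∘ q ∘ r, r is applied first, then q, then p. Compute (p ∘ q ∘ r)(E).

Apply the permutations in order: r(E) = B, then q(B) = J, then p(J) = B. So (p ∘ q ∘ r)(E) = B.

B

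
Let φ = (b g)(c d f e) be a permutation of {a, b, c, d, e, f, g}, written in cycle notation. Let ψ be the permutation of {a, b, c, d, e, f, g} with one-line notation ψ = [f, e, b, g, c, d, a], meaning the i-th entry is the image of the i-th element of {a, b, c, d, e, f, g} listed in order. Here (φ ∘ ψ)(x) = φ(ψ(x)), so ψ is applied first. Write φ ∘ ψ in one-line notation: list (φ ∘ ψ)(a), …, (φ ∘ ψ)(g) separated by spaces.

(φ ∘ ψ)(x) = φ(ψ(x)). Computing each image: φ(ψ(a)) = φ(f) = e, φ(ψ(b)) = φ(e) = c, φ(ψ(c)) = φ(b) = g, φ(ψ(d)) = φ(g) = b, φ(ψ(e)) = φ(c) = d, φ(ψ(f)) = φ(d) = f, φ(ψ(g)) = φ(a) = a.
Hence φ ∘ ψ = [e c g b d f a].

e c g b d f a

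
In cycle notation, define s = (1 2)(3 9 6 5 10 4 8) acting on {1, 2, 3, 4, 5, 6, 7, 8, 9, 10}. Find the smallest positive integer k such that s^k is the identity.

14

The cycle type of s is (7, 2, 1).
The order of s is the least common multiple of its cycle lengths: lcm(7, 2) = 14.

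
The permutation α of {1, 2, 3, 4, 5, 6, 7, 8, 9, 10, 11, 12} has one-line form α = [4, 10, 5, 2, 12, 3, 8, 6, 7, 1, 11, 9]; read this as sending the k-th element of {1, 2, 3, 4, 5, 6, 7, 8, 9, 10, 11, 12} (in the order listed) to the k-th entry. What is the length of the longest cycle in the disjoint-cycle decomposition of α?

Decomposing into disjoint cycles gives (1 4 2 10)(3 5 12 9 7 8 6); the longest has length 7.

7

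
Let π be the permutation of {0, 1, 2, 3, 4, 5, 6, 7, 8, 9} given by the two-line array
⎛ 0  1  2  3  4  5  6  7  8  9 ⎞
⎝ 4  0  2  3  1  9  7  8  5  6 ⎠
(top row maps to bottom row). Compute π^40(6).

6

Tracing 6 → 7 → … returns to 6 after 5 steps, so 6 lies in a 5-cycle (5, 9, 6, 7, 8).
Powers repeat with period 5 on this cycle, and 40 mod 5 = 0, so π^40(6) = π^0(6).
So π^40(6) = 6.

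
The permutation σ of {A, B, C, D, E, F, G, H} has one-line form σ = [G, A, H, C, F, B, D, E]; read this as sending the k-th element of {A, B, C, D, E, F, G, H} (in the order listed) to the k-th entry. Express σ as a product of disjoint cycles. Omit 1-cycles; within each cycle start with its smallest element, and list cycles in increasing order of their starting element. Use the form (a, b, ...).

Iterating σ from A gives A → G → D → C → H → E → F → B → A; that is the 8-cycle (A, G, D, C, H, E, F, B).
Continuing from each remaining unvisited element yields (A, G, D, C, H, E, F, B).

(A, G, D, C, H, E, F, B)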